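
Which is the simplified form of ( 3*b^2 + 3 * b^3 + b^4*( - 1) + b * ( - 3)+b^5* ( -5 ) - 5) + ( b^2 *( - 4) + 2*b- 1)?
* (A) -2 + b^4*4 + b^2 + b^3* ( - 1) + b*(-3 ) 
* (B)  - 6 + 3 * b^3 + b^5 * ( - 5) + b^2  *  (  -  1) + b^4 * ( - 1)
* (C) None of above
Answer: C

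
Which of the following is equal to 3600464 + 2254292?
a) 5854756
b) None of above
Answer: a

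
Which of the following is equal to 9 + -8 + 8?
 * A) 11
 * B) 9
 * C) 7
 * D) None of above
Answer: B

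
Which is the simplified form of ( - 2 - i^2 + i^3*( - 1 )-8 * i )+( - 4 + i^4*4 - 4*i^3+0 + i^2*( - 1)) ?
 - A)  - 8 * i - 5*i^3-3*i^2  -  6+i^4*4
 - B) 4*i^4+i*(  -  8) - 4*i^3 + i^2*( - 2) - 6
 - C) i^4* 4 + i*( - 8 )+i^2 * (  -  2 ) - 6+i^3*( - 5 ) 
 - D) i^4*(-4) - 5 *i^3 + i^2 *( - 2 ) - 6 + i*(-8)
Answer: C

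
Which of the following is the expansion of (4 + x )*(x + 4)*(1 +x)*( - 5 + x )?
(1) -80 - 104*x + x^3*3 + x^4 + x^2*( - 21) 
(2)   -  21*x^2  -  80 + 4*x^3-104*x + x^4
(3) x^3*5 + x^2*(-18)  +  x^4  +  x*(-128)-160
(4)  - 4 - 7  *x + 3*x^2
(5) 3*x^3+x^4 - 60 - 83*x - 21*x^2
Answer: 2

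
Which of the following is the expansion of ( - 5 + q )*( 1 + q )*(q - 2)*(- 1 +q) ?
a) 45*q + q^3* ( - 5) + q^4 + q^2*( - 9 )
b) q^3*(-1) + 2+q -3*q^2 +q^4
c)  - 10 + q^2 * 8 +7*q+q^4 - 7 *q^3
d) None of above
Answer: d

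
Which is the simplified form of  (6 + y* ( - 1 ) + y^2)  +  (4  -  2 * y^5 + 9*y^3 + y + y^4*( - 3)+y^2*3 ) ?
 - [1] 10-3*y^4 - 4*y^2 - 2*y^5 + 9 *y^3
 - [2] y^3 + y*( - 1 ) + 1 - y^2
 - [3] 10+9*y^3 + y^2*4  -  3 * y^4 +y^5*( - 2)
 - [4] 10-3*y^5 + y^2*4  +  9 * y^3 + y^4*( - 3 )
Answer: 3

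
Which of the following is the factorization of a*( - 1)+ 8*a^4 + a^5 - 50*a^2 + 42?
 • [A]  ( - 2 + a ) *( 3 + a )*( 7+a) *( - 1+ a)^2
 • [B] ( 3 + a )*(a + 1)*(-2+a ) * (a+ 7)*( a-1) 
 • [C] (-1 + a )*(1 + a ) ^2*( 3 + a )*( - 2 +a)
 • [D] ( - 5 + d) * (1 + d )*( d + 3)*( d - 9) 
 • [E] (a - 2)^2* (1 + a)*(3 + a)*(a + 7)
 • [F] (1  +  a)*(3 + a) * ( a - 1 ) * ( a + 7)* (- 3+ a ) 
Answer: B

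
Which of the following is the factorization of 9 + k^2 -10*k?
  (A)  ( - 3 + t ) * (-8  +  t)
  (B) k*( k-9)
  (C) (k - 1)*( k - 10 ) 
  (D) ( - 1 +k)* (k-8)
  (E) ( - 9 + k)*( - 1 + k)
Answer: E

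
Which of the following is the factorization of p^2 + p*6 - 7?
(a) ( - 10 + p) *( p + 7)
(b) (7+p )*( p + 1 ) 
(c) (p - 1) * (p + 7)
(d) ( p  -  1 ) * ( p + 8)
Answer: c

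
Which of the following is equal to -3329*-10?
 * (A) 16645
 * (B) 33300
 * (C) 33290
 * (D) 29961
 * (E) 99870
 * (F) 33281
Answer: C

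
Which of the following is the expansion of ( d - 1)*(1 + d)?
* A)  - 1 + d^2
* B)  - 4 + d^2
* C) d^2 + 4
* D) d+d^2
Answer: A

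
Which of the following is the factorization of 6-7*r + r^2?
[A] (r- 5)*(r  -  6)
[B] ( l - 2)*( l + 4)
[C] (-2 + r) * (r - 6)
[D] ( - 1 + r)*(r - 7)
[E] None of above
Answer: E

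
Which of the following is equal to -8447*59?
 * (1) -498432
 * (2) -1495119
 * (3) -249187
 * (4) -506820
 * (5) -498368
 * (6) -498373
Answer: 6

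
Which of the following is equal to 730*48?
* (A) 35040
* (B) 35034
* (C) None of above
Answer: A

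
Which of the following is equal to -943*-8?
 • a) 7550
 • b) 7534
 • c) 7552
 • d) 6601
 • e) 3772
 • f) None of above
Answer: f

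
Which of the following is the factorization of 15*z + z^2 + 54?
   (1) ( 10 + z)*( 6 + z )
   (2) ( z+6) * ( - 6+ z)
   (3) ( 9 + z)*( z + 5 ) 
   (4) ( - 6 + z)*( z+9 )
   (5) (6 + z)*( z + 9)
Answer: 5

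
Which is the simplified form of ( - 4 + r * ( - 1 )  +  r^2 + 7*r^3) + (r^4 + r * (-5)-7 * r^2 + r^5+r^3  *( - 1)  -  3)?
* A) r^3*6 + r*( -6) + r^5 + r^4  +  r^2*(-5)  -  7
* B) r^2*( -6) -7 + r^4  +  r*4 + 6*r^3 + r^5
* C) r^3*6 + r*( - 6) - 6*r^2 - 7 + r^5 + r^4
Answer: C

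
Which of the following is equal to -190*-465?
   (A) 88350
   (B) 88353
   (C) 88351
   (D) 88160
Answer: A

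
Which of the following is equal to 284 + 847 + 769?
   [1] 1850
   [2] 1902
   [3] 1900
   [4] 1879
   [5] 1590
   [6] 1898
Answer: 3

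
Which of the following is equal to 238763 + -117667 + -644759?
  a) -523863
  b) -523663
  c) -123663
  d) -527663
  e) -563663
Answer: b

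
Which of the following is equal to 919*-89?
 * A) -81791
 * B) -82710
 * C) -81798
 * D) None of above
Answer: A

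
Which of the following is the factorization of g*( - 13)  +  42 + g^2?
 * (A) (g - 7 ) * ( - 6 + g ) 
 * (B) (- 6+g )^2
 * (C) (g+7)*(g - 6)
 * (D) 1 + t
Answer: A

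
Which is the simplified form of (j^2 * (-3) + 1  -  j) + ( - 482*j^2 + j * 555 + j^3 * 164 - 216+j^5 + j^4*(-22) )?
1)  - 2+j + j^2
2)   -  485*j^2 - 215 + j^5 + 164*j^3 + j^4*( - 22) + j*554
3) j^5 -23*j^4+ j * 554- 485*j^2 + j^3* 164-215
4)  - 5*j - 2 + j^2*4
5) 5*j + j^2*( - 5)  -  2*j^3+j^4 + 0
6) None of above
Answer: 2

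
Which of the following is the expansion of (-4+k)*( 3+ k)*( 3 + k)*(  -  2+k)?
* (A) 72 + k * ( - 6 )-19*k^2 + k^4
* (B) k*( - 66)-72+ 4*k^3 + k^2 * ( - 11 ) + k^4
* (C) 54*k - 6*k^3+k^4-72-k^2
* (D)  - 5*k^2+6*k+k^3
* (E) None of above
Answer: A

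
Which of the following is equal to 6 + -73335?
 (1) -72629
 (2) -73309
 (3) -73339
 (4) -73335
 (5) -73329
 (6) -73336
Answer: 5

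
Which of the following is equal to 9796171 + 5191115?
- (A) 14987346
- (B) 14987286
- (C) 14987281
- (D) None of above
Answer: B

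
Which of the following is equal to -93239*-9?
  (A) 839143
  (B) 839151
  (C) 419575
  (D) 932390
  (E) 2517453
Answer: B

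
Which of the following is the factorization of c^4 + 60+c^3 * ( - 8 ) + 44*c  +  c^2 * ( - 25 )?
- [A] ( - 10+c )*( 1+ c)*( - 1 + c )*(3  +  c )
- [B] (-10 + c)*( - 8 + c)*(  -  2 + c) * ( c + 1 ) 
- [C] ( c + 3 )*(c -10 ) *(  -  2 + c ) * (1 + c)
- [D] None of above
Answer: C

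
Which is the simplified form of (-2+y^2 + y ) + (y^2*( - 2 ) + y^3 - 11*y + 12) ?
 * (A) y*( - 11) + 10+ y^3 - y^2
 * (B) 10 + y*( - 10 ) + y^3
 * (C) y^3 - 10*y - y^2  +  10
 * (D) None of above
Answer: C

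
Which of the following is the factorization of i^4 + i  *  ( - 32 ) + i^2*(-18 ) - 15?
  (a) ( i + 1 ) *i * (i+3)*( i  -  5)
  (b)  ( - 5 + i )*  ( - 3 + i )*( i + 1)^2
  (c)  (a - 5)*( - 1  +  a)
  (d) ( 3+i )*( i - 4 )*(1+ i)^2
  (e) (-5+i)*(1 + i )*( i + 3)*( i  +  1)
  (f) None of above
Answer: e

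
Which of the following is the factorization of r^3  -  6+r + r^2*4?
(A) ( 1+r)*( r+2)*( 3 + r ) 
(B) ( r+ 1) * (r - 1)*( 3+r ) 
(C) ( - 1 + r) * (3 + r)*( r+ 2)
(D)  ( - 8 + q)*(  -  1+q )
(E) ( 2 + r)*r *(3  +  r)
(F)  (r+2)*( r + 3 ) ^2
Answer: C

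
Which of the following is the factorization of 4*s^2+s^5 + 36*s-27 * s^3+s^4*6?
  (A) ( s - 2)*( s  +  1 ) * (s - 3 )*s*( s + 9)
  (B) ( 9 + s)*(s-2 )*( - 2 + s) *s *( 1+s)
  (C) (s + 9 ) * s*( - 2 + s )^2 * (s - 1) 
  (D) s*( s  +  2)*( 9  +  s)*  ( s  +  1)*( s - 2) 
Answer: B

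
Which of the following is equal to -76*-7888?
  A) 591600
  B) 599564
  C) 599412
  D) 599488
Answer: D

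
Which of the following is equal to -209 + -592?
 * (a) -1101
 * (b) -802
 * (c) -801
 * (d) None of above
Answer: c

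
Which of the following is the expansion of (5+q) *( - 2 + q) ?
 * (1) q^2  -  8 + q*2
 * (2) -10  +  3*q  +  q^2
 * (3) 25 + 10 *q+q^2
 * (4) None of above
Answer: 2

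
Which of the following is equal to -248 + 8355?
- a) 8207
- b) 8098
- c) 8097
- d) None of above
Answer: d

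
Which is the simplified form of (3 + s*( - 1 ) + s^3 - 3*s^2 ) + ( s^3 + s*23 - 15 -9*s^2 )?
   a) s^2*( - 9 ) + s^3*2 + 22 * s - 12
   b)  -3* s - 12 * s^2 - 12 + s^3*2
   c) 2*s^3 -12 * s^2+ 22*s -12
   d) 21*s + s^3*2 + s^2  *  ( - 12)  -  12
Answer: c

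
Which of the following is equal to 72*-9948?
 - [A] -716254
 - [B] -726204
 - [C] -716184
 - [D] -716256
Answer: D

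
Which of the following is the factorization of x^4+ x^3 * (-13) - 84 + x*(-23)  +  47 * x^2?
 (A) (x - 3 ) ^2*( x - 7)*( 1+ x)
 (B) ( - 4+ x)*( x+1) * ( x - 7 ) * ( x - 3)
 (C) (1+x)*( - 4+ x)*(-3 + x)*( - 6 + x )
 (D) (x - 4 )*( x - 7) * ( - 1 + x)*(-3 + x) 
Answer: B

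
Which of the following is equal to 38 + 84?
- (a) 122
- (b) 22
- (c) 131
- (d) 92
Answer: a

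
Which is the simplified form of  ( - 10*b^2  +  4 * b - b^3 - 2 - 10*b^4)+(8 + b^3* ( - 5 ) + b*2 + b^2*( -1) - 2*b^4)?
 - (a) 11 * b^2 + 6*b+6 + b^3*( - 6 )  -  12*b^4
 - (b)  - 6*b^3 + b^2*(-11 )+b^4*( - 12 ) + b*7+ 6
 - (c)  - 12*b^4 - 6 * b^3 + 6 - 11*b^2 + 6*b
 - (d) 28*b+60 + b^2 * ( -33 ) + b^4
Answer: c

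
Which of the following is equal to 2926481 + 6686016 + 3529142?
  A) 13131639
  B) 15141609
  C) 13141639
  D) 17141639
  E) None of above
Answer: C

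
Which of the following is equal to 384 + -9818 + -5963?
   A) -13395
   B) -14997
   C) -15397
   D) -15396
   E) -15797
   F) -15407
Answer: C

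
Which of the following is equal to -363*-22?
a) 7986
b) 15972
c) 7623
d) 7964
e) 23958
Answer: a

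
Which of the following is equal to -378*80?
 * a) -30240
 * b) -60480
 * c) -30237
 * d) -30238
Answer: a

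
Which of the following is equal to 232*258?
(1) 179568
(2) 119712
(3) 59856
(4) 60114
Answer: 3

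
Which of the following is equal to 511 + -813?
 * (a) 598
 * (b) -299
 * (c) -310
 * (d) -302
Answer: d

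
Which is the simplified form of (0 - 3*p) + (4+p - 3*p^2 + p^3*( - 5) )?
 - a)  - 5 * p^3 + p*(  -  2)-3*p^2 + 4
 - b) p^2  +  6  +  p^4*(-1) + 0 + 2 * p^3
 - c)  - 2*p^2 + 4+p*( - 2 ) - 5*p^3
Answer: a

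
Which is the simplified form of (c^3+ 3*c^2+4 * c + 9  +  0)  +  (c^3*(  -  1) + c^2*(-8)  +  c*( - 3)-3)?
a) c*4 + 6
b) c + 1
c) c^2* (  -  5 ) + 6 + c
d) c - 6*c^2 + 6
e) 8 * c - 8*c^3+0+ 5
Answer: c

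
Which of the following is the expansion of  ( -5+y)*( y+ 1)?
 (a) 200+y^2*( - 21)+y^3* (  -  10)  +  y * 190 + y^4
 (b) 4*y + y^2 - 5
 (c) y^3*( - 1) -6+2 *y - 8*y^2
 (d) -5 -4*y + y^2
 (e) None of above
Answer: d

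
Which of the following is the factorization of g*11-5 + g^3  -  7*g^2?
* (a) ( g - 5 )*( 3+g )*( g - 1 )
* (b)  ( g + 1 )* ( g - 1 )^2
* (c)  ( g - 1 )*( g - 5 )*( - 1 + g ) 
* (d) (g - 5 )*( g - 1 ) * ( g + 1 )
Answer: c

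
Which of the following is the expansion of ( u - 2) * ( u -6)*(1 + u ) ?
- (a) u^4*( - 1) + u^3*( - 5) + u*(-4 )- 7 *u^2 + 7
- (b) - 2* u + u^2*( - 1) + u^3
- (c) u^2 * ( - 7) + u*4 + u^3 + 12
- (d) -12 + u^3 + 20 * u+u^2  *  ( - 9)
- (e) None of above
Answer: c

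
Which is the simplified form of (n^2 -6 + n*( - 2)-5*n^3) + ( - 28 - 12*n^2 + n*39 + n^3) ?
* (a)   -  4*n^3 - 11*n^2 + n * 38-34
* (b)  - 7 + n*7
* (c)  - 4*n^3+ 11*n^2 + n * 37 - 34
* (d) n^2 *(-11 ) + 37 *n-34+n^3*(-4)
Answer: d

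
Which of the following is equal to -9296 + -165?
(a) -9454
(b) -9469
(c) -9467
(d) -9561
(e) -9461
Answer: e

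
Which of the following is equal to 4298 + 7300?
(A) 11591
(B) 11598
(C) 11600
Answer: B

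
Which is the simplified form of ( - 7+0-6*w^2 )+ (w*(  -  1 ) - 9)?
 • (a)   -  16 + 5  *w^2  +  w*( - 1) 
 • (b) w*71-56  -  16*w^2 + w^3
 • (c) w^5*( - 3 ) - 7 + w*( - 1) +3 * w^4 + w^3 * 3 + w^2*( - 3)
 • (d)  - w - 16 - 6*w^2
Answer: d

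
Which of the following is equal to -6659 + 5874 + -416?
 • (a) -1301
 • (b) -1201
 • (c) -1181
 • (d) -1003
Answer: b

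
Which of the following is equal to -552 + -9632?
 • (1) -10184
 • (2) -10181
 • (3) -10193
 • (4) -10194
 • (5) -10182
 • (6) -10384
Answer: 1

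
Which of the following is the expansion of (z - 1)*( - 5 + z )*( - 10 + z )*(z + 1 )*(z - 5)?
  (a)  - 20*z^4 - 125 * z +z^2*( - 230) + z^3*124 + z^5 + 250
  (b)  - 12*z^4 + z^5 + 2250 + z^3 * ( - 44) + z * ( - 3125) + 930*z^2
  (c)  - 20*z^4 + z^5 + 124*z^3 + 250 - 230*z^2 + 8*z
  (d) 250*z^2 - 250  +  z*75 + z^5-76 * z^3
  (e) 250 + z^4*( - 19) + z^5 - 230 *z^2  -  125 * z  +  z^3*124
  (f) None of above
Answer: a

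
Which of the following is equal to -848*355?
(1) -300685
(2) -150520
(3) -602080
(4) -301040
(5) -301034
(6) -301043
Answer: 4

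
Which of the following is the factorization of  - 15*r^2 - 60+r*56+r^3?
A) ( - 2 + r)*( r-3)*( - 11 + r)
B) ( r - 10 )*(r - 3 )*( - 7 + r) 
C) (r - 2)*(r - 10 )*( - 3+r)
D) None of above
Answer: C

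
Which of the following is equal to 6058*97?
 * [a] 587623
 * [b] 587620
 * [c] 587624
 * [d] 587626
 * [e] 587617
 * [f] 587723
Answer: d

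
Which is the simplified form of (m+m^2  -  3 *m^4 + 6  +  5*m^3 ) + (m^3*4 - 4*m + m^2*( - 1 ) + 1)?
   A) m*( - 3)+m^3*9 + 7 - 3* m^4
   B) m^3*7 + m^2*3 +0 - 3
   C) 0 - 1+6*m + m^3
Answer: A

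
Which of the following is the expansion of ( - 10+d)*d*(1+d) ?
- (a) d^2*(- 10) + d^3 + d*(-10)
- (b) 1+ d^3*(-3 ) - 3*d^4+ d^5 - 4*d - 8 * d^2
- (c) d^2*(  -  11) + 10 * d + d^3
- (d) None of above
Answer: d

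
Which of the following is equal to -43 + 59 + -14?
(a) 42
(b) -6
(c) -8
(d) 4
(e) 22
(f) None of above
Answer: f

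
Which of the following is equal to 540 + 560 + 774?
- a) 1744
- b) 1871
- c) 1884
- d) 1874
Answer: d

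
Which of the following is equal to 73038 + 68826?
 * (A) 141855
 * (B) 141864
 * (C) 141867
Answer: B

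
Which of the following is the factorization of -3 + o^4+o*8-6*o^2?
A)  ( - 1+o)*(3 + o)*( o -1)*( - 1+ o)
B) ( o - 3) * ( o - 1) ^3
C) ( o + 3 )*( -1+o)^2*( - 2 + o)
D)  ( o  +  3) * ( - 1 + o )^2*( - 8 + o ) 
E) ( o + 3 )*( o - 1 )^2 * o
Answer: A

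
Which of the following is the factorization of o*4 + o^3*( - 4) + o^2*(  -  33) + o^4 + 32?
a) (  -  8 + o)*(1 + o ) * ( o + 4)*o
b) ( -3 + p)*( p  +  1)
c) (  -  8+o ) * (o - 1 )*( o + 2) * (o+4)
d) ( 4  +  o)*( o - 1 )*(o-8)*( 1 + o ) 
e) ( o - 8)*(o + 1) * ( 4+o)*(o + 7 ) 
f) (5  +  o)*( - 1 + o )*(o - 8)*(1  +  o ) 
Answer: d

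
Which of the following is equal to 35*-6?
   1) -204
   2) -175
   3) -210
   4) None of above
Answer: 3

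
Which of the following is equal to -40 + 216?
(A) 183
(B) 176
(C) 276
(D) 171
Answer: B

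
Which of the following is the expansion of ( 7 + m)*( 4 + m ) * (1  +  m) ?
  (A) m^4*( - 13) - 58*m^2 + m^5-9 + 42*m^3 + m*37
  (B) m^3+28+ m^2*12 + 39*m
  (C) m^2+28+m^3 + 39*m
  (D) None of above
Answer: B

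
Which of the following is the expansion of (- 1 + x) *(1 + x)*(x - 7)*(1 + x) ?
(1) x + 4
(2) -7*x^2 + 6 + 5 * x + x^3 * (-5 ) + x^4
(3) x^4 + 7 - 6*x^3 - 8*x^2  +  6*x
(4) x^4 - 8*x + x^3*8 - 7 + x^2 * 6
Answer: 3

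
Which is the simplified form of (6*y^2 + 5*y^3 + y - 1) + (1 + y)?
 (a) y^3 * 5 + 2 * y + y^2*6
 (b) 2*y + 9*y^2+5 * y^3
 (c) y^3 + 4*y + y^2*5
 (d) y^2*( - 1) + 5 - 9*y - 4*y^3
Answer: a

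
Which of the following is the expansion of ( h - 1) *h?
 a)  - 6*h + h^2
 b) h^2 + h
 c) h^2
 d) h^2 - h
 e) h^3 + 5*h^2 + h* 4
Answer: d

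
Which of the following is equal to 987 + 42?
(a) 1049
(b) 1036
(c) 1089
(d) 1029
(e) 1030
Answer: d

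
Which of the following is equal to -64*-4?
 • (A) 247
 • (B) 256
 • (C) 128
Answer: B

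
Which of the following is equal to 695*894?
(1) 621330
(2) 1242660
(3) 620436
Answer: 1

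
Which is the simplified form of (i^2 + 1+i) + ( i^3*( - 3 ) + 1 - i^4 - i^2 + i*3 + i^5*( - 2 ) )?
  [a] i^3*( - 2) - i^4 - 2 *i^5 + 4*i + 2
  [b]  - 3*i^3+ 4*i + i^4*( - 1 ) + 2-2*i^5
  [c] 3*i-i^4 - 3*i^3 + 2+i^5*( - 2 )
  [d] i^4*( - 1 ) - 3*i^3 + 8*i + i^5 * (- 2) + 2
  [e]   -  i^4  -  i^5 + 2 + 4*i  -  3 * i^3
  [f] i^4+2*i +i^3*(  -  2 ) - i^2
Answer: b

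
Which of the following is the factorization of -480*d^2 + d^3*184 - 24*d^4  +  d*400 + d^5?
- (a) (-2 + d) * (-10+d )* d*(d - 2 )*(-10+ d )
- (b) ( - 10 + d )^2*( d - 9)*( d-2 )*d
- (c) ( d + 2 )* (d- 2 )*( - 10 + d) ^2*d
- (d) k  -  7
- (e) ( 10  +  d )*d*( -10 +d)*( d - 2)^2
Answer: a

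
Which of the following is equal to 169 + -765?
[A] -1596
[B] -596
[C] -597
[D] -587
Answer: B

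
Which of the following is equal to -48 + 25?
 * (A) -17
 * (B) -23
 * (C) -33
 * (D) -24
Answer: B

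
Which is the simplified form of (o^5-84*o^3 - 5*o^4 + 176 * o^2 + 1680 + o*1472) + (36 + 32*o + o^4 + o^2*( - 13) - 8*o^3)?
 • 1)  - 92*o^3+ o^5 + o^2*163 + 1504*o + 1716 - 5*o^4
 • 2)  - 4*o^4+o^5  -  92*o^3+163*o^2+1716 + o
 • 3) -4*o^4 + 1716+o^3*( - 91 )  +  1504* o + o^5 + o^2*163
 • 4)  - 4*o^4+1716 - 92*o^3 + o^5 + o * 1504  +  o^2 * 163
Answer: 4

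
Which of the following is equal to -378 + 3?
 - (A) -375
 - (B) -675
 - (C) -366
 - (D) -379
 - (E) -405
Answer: A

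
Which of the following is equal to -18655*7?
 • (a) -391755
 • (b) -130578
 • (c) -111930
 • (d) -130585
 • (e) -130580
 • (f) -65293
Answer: d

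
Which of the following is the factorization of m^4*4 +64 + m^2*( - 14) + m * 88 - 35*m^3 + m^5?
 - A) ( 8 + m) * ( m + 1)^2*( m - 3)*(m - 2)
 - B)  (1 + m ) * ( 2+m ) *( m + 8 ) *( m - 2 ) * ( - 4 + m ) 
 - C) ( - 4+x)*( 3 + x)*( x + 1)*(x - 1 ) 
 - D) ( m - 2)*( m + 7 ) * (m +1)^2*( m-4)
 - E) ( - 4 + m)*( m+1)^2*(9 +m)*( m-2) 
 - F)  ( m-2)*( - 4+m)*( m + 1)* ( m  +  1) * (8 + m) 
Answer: F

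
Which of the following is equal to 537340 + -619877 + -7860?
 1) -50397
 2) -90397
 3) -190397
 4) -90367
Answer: 2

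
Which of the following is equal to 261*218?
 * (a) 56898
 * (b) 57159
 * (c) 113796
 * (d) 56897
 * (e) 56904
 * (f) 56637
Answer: a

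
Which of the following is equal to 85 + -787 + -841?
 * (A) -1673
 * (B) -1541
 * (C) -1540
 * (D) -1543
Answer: D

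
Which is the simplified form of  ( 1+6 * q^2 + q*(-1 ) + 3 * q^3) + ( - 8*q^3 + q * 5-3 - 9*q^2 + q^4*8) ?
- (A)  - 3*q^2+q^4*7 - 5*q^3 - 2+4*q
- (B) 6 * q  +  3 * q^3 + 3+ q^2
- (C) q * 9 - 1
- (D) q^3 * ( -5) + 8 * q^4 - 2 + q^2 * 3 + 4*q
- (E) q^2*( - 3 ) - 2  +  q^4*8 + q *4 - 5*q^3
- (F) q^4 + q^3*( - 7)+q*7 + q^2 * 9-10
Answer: E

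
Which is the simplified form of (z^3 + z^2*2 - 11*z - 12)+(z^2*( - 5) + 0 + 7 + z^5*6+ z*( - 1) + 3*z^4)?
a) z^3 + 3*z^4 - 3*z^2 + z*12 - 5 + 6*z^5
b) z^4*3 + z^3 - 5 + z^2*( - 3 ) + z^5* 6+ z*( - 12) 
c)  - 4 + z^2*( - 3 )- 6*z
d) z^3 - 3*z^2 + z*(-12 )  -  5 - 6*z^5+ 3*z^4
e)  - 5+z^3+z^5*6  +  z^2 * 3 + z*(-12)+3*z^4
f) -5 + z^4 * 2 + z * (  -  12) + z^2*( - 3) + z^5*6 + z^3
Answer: b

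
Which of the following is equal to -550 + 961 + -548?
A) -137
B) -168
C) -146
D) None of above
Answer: A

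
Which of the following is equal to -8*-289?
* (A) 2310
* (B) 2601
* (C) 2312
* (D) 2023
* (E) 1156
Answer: C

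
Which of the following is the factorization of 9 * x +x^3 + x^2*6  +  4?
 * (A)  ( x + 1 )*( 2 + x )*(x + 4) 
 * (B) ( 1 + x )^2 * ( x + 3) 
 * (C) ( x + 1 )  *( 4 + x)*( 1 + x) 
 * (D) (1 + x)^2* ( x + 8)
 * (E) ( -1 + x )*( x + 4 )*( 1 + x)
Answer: C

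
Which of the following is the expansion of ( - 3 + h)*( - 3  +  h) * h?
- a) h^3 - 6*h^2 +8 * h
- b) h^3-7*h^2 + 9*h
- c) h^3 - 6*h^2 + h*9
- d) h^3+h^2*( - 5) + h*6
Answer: c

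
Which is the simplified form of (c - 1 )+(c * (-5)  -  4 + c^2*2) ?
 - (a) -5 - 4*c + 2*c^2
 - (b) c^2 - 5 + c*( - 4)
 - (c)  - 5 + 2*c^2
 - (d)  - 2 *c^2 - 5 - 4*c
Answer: a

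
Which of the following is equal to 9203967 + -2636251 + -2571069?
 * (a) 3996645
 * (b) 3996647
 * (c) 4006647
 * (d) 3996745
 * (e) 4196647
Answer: b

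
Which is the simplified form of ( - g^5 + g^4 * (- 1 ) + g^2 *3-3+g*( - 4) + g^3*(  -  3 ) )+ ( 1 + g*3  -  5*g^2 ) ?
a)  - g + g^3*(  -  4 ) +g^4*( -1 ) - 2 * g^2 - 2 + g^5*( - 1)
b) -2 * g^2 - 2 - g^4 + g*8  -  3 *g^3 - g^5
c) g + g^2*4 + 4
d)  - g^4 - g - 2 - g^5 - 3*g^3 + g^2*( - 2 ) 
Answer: d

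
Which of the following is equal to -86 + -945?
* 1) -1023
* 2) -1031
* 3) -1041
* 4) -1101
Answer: 2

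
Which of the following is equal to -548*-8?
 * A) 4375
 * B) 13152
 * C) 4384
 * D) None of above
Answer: C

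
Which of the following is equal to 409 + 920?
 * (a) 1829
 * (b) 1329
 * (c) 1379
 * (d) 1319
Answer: b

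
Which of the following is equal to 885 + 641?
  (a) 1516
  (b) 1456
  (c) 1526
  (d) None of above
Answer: c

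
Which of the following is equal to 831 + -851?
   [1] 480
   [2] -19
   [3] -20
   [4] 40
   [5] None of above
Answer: 3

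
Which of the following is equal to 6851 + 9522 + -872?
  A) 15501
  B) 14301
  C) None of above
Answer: A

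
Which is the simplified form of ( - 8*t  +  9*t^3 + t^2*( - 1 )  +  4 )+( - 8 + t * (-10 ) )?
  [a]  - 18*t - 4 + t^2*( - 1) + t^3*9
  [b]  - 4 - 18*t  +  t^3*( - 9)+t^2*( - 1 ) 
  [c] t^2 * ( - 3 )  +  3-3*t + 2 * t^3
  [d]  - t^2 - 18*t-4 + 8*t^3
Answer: a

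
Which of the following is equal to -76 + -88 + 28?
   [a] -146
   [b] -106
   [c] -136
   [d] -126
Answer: c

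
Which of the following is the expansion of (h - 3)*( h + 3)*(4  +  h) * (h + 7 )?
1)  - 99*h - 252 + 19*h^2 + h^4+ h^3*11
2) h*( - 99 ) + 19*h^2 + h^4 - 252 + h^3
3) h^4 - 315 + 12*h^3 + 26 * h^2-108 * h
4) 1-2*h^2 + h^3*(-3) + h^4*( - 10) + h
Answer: 1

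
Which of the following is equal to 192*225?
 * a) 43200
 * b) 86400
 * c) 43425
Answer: a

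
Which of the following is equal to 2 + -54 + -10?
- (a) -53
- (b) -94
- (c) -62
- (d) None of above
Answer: c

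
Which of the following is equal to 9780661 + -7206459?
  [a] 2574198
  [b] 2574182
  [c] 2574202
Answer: c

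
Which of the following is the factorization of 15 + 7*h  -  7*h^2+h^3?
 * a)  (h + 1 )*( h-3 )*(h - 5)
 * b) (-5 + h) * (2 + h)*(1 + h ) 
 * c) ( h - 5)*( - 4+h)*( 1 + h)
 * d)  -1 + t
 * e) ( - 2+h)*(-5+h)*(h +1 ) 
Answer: a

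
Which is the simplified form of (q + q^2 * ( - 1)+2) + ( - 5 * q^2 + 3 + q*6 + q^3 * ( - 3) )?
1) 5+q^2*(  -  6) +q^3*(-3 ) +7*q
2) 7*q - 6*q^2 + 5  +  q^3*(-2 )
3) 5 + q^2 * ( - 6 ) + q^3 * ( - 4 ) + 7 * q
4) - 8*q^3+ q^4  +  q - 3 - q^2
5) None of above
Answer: 1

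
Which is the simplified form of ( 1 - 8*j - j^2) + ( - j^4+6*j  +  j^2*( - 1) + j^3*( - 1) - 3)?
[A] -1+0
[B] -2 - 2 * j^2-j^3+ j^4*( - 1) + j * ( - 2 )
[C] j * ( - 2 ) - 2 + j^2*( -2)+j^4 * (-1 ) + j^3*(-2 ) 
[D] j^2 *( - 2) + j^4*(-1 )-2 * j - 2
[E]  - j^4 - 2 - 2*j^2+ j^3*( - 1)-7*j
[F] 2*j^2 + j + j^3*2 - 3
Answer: B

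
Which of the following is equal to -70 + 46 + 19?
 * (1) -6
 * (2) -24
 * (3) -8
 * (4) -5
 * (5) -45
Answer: 4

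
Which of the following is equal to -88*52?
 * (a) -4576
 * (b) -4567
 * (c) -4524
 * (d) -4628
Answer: a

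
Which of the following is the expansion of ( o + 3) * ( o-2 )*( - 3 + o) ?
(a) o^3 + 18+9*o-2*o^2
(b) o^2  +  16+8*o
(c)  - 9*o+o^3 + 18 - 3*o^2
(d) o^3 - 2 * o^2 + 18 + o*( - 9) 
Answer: d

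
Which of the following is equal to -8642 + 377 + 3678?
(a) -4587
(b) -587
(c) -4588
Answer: a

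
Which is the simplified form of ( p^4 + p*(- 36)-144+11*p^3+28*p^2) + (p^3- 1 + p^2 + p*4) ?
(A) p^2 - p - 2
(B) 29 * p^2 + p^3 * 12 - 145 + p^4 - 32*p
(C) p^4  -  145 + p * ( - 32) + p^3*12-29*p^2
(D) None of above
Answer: B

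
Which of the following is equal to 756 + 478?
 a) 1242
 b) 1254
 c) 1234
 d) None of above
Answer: c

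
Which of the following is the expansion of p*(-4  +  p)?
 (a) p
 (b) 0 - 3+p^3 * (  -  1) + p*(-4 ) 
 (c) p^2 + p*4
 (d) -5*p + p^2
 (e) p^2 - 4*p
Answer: e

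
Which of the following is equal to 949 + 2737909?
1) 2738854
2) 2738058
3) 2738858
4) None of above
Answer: 3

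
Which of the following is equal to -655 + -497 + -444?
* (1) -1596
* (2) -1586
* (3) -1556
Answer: 1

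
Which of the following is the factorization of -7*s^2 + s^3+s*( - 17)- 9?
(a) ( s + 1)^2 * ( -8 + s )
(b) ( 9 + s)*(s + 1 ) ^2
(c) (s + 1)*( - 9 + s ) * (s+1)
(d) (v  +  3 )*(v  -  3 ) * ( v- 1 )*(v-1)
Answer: c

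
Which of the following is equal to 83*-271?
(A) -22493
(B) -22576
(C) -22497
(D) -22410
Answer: A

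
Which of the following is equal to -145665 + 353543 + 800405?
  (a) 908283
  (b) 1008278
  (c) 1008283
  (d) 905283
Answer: c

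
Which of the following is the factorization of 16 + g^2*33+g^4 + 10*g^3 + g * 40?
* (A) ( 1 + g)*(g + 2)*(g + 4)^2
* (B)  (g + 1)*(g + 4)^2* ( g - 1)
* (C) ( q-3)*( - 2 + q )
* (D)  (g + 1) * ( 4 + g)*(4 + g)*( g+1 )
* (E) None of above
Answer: D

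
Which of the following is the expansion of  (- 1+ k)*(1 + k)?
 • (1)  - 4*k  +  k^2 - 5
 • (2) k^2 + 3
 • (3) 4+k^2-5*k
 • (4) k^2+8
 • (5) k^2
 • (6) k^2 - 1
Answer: 6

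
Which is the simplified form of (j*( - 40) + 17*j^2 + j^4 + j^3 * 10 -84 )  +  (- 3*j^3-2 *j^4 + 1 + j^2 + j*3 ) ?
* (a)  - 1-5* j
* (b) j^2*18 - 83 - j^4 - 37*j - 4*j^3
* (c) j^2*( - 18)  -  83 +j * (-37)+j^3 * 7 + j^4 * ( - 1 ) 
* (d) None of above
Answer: d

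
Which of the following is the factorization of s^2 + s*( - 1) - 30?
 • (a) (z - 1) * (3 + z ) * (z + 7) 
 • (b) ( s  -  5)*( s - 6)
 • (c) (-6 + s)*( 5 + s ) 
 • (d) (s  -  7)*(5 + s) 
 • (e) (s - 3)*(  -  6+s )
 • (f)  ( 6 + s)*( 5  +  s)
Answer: c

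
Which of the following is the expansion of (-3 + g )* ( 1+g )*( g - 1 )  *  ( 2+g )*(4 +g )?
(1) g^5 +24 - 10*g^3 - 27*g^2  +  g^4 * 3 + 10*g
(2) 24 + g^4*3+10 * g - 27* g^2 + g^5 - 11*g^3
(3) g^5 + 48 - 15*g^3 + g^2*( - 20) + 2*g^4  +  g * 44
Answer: 2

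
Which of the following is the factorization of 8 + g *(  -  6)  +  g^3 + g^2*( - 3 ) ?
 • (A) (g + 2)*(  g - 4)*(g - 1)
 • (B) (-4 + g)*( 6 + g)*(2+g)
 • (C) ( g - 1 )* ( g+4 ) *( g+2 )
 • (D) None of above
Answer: A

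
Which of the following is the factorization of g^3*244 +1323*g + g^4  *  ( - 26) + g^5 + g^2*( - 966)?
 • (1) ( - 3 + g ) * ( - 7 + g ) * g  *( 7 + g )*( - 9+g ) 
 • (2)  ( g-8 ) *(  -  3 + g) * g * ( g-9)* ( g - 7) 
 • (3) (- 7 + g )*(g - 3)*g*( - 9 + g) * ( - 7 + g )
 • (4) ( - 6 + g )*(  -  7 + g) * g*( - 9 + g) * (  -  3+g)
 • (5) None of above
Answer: 3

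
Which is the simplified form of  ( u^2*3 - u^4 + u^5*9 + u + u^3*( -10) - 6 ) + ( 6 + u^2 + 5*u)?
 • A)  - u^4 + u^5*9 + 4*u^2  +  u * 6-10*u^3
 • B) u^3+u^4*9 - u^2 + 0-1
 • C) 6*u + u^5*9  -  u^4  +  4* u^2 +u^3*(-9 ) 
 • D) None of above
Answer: A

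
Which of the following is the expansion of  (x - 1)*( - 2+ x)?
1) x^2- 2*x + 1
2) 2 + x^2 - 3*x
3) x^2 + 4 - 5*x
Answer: 2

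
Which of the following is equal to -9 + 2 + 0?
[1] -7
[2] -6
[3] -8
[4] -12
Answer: 1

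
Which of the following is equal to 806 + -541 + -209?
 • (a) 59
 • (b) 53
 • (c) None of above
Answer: c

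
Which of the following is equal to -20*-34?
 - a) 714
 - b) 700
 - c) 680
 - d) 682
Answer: c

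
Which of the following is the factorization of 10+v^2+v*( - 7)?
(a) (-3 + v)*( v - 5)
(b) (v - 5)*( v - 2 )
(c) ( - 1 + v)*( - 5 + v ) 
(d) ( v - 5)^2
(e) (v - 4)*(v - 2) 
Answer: b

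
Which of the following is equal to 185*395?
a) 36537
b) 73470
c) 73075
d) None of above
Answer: c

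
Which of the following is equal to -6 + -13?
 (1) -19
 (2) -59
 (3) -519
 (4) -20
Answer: 1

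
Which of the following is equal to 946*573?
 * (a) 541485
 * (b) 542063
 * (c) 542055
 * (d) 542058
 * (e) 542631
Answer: d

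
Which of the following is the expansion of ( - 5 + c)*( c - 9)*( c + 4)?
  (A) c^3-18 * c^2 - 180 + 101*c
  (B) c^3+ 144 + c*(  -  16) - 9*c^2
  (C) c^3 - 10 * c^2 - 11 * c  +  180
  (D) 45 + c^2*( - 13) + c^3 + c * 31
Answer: C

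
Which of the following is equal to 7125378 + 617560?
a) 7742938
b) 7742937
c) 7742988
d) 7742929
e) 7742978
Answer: a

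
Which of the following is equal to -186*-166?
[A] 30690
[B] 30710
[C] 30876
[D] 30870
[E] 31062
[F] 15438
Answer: C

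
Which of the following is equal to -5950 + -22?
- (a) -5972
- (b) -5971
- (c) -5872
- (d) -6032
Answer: a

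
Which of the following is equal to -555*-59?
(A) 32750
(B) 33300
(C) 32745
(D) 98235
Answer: C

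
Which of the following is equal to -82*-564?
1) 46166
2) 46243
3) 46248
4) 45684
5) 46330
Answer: 3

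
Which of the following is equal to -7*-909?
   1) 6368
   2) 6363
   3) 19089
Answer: 2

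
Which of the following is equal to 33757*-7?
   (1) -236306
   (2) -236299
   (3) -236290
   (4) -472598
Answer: 2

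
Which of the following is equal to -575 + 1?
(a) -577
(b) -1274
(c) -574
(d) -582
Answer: c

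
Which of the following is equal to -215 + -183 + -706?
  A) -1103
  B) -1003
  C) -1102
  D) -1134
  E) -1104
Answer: E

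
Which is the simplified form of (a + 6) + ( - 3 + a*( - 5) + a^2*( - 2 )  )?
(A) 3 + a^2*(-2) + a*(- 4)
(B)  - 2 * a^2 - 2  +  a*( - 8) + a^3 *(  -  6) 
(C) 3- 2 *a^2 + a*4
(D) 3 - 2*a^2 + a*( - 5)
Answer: A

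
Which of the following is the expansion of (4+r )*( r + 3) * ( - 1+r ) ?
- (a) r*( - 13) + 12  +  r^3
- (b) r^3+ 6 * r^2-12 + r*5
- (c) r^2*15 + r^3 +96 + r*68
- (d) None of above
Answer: b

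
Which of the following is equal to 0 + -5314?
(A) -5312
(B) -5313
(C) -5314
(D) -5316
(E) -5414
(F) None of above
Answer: C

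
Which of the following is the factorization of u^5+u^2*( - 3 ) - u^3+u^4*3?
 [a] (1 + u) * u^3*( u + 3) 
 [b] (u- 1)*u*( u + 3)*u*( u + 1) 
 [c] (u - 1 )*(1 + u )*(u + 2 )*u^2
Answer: b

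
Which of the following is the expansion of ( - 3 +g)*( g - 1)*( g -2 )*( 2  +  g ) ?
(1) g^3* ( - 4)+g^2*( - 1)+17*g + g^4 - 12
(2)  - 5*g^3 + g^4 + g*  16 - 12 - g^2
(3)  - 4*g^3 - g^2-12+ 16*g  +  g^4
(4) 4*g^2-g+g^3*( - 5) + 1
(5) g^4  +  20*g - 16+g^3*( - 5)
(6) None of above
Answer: 3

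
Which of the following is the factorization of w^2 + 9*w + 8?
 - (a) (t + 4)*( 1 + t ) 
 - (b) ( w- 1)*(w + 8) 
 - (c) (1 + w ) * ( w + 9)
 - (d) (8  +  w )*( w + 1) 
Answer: d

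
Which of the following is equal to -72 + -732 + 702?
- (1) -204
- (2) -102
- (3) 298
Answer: 2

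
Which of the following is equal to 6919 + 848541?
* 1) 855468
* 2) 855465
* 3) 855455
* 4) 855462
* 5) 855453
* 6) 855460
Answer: 6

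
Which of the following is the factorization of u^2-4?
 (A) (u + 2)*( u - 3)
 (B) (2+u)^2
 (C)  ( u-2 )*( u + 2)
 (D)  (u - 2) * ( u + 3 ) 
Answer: C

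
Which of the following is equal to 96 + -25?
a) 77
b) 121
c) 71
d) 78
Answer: c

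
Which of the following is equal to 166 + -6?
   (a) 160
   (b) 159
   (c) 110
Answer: a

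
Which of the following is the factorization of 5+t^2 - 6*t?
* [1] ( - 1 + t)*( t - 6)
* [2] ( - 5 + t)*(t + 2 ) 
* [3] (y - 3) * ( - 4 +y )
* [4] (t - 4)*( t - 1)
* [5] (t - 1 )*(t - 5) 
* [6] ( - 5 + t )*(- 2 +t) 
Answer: 5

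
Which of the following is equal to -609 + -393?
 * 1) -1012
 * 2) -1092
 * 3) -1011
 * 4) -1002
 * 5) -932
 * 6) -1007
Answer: 4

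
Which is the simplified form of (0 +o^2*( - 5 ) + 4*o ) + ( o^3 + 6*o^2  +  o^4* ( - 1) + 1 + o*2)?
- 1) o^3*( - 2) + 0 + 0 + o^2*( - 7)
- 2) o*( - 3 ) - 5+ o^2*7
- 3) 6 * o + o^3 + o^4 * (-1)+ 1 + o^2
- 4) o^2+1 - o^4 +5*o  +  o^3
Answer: 3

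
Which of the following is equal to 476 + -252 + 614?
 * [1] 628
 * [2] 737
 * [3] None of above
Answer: 3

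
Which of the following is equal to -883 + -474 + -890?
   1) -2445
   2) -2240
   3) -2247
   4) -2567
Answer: 3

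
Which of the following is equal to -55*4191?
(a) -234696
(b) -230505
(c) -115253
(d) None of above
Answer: b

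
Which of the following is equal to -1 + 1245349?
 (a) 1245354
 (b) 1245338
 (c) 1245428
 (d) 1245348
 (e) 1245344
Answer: d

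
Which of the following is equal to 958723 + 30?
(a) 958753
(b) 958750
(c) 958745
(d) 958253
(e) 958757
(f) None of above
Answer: a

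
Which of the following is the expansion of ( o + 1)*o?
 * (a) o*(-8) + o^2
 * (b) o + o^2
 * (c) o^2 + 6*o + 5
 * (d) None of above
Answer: b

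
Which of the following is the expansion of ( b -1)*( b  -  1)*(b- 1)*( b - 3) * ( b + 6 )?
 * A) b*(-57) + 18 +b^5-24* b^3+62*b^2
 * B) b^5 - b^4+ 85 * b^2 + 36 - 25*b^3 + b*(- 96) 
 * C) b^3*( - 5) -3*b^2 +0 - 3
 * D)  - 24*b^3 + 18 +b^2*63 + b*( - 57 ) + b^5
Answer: A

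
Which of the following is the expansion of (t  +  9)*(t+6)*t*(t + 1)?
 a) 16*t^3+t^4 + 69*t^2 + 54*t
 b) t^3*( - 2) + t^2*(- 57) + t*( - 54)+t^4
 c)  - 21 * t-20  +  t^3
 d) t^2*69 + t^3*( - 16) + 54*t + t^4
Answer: a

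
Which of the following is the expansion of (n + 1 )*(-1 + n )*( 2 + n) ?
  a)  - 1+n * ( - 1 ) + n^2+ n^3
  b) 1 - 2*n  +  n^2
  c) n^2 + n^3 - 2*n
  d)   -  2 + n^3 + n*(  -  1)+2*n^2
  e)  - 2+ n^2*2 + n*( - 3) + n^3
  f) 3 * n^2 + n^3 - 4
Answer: d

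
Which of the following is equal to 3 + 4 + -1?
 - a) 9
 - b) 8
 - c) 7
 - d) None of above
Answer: d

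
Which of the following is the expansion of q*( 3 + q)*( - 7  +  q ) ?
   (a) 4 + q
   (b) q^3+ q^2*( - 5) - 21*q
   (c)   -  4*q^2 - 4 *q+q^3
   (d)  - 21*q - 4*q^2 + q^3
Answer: d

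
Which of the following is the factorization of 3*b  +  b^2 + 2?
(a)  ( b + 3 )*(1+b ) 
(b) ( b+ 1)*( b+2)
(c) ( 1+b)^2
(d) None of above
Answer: b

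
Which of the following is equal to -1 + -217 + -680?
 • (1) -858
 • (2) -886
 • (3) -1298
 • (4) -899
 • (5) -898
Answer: 5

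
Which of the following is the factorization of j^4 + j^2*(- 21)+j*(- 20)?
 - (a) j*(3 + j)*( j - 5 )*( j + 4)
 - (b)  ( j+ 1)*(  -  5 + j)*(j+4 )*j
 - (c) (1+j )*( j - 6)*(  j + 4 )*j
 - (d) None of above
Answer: b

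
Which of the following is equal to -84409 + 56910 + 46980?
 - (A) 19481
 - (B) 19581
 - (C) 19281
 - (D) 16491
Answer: A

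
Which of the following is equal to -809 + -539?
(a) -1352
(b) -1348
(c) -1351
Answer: b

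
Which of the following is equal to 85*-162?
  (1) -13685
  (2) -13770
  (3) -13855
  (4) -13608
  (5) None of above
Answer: 2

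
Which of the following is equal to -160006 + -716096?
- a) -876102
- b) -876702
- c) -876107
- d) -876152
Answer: a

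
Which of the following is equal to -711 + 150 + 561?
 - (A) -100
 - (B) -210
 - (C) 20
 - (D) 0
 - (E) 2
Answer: D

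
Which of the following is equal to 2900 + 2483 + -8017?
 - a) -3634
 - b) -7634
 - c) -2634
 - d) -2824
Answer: c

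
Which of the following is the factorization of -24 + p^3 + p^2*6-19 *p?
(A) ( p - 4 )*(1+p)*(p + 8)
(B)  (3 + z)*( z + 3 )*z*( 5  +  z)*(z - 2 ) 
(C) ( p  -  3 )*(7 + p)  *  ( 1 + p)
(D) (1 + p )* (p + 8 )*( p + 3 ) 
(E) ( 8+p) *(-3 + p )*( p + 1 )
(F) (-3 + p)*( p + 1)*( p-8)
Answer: E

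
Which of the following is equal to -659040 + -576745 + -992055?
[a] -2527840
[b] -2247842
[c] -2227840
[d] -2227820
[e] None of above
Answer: c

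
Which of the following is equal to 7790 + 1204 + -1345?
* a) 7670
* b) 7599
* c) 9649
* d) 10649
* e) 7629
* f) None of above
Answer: f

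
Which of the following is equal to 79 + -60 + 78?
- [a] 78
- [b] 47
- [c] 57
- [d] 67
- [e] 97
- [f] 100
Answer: e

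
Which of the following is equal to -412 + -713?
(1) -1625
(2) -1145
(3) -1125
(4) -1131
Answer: 3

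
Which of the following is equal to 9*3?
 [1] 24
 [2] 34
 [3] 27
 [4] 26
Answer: 3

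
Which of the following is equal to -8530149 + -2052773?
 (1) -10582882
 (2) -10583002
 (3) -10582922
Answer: 3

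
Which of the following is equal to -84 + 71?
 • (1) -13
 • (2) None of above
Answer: 1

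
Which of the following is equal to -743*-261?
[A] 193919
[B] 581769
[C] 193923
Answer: C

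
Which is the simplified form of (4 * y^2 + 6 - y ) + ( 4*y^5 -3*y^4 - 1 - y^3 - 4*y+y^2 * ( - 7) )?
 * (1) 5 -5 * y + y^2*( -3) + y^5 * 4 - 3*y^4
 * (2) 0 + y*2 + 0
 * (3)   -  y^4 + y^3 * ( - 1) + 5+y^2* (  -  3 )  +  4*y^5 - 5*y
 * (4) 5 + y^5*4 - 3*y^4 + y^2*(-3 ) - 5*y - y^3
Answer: 4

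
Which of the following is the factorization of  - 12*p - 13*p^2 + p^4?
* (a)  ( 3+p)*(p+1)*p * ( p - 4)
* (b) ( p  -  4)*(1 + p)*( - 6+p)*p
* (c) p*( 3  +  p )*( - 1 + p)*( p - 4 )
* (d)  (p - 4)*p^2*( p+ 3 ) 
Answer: a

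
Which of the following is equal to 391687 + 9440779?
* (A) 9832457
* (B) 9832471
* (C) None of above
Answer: C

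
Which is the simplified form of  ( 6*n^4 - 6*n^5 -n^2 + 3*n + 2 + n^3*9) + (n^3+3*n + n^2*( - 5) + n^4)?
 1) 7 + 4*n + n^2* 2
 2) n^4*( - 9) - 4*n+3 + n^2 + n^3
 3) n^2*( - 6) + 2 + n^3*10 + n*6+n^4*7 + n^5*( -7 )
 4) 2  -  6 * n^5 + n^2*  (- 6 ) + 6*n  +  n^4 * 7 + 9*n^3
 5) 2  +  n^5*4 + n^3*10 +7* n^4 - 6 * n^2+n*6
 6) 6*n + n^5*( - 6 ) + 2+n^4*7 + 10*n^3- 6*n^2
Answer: 6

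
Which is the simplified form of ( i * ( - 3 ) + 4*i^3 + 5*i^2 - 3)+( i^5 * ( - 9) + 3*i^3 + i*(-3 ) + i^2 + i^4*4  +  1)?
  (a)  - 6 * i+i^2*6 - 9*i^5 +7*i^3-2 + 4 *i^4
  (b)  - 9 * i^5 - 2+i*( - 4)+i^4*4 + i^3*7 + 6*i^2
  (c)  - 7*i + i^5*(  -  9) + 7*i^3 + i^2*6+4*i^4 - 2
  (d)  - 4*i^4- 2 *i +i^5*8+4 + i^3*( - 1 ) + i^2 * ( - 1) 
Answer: a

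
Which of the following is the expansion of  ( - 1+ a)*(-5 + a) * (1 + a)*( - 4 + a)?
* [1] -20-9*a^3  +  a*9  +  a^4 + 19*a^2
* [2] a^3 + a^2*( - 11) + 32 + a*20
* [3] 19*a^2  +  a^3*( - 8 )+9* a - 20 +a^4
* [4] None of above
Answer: 1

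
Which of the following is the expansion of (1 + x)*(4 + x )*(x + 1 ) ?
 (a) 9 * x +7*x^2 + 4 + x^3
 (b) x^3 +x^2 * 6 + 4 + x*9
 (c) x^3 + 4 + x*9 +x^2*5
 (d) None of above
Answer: b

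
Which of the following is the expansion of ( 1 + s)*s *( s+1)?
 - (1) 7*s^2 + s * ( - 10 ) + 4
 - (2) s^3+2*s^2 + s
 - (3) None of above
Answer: 2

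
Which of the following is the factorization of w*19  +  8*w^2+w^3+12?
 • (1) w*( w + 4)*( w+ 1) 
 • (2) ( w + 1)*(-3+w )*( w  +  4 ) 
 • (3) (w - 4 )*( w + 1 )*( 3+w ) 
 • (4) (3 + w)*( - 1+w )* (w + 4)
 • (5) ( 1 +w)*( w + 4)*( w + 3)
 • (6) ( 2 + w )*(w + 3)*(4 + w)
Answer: 5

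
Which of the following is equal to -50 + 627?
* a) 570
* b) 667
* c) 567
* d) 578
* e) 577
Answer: e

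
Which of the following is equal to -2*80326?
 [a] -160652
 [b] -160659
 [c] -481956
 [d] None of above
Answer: a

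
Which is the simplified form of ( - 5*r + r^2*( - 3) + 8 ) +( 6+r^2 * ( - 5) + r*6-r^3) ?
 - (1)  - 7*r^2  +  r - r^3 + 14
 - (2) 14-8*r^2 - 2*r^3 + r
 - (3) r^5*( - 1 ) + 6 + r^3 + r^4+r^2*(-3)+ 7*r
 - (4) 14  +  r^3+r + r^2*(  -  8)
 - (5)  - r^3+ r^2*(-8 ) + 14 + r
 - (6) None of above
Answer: 5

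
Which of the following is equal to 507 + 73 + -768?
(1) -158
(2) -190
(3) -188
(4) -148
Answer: 3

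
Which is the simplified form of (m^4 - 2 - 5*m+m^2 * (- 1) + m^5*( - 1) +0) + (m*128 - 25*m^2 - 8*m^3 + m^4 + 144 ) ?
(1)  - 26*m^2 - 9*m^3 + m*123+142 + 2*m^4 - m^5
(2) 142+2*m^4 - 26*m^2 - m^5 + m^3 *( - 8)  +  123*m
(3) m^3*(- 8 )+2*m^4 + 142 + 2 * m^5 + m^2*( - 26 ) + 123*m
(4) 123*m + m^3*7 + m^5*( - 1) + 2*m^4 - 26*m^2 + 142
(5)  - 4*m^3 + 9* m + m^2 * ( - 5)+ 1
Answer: 2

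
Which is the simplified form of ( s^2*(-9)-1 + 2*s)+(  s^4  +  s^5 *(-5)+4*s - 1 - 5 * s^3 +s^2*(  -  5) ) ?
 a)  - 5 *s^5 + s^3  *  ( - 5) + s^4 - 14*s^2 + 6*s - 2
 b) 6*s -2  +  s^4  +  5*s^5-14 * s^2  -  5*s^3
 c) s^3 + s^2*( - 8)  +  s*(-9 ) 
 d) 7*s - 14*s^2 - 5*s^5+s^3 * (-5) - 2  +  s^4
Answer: a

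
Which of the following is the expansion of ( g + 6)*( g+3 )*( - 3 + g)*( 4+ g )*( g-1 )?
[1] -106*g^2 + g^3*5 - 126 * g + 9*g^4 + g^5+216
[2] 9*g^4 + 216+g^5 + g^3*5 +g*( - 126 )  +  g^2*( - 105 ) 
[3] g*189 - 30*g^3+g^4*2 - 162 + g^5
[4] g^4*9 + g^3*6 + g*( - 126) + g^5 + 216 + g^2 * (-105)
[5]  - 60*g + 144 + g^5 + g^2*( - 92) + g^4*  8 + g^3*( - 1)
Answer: 2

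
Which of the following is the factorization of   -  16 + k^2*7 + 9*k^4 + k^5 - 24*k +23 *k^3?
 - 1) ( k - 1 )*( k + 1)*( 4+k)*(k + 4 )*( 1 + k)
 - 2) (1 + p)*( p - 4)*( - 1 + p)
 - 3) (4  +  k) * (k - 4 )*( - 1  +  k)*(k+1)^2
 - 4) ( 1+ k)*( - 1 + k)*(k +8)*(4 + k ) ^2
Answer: 1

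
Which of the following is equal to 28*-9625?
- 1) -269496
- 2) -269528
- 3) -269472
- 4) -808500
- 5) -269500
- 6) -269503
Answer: 5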